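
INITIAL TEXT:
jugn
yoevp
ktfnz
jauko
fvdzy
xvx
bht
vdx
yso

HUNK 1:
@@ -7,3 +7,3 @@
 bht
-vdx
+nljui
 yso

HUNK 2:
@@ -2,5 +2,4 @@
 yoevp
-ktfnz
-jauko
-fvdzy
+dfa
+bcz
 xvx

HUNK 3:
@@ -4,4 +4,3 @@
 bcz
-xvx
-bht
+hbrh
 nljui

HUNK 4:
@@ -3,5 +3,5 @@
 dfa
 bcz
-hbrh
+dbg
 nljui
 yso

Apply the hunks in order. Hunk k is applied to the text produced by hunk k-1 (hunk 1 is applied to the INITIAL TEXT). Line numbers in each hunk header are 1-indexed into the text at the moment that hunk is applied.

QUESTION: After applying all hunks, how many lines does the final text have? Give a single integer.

Hunk 1: at line 7 remove [vdx] add [nljui] -> 9 lines: jugn yoevp ktfnz jauko fvdzy xvx bht nljui yso
Hunk 2: at line 2 remove [ktfnz,jauko,fvdzy] add [dfa,bcz] -> 8 lines: jugn yoevp dfa bcz xvx bht nljui yso
Hunk 3: at line 4 remove [xvx,bht] add [hbrh] -> 7 lines: jugn yoevp dfa bcz hbrh nljui yso
Hunk 4: at line 3 remove [hbrh] add [dbg] -> 7 lines: jugn yoevp dfa bcz dbg nljui yso
Final line count: 7

Answer: 7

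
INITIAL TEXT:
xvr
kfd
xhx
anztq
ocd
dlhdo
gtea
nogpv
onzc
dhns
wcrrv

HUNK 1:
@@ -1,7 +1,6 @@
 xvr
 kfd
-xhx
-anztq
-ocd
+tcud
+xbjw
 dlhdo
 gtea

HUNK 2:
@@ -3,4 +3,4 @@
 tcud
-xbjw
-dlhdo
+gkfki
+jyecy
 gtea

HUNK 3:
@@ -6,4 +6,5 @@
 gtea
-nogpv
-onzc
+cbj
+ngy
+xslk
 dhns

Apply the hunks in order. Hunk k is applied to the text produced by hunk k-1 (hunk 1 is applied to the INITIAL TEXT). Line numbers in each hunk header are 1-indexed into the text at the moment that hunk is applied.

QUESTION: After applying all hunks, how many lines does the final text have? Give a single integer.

Hunk 1: at line 1 remove [xhx,anztq,ocd] add [tcud,xbjw] -> 10 lines: xvr kfd tcud xbjw dlhdo gtea nogpv onzc dhns wcrrv
Hunk 2: at line 3 remove [xbjw,dlhdo] add [gkfki,jyecy] -> 10 lines: xvr kfd tcud gkfki jyecy gtea nogpv onzc dhns wcrrv
Hunk 3: at line 6 remove [nogpv,onzc] add [cbj,ngy,xslk] -> 11 lines: xvr kfd tcud gkfki jyecy gtea cbj ngy xslk dhns wcrrv
Final line count: 11

Answer: 11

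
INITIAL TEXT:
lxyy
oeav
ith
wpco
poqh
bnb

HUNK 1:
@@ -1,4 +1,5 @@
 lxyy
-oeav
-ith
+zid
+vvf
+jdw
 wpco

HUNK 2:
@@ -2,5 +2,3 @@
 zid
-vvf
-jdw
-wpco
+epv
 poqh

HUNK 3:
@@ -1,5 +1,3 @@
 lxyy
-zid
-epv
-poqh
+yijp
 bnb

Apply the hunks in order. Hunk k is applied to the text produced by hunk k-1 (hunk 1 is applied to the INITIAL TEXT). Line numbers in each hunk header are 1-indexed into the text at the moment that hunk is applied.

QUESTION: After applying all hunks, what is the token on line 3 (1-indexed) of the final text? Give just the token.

Hunk 1: at line 1 remove [oeav,ith] add [zid,vvf,jdw] -> 7 lines: lxyy zid vvf jdw wpco poqh bnb
Hunk 2: at line 2 remove [vvf,jdw,wpco] add [epv] -> 5 lines: lxyy zid epv poqh bnb
Hunk 3: at line 1 remove [zid,epv,poqh] add [yijp] -> 3 lines: lxyy yijp bnb
Final line 3: bnb

Answer: bnb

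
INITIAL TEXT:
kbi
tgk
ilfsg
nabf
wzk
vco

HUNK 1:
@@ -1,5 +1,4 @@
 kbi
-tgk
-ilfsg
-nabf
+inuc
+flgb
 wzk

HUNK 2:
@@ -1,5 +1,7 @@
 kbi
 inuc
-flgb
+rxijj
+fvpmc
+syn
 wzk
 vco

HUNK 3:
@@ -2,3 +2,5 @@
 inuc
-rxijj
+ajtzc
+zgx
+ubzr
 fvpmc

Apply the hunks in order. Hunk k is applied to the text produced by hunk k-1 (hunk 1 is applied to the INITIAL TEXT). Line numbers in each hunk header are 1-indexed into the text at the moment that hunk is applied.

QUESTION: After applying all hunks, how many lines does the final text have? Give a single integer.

Hunk 1: at line 1 remove [tgk,ilfsg,nabf] add [inuc,flgb] -> 5 lines: kbi inuc flgb wzk vco
Hunk 2: at line 1 remove [flgb] add [rxijj,fvpmc,syn] -> 7 lines: kbi inuc rxijj fvpmc syn wzk vco
Hunk 3: at line 2 remove [rxijj] add [ajtzc,zgx,ubzr] -> 9 lines: kbi inuc ajtzc zgx ubzr fvpmc syn wzk vco
Final line count: 9

Answer: 9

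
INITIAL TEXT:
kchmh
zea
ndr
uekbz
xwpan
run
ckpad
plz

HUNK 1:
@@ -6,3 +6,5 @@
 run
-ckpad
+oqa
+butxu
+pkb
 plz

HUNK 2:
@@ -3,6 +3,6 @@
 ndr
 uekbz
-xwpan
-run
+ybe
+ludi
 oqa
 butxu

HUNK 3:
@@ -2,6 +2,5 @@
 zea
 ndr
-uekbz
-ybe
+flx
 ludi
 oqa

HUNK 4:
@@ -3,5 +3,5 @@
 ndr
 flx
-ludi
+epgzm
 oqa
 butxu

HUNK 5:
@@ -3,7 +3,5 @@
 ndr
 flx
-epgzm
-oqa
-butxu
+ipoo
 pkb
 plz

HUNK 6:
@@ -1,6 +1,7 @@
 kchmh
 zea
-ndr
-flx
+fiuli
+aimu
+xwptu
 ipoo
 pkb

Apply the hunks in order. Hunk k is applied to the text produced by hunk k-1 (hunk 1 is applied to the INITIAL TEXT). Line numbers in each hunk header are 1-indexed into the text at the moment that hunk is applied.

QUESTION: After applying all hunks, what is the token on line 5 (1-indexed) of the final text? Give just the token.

Answer: xwptu

Derivation:
Hunk 1: at line 6 remove [ckpad] add [oqa,butxu,pkb] -> 10 lines: kchmh zea ndr uekbz xwpan run oqa butxu pkb plz
Hunk 2: at line 3 remove [xwpan,run] add [ybe,ludi] -> 10 lines: kchmh zea ndr uekbz ybe ludi oqa butxu pkb plz
Hunk 3: at line 2 remove [uekbz,ybe] add [flx] -> 9 lines: kchmh zea ndr flx ludi oqa butxu pkb plz
Hunk 4: at line 3 remove [ludi] add [epgzm] -> 9 lines: kchmh zea ndr flx epgzm oqa butxu pkb plz
Hunk 5: at line 3 remove [epgzm,oqa,butxu] add [ipoo] -> 7 lines: kchmh zea ndr flx ipoo pkb plz
Hunk 6: at line 1 remove [ndr,flx] add [fiuli,aimu,xwptu] -> 8 lines: kchmh zea fiuli aimu xwptu ipoo pkb plz
Final line 5: xwptu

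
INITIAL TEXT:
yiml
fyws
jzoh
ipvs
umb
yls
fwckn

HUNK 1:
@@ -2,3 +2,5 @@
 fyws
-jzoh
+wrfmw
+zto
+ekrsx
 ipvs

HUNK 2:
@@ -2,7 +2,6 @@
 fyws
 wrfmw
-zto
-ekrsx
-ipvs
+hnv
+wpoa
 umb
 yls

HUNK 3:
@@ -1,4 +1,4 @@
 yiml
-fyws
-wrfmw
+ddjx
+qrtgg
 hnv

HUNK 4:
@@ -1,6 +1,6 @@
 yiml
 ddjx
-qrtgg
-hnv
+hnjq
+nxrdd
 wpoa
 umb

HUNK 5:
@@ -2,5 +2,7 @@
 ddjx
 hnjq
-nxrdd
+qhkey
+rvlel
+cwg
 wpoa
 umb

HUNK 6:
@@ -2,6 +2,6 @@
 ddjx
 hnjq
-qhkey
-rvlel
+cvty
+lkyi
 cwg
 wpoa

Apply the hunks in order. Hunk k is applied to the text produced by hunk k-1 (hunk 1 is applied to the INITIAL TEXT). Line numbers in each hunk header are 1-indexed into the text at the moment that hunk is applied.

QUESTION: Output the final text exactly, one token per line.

Hunk 1: at line 2 remove [jzoh] add [wrfmw,zto,ekrsx] -> 9 lines: yiml fyws wrfmw zto ekrsx ipvs umb yls fwckn
Hunk 2: at line 2 remove [zto,ekrsx,ipvs] add [hnv,wpoa] -> 8 lines: yiml fyws wrfmw hnv wpoa umb yls fwckn
Hunk 3: at line 1 remove [fyws,wrfmw] add [ddjx,qrtgg] -> 8 lines: yiml ddjx qrtgg hnv wpoa umb yls fwckn
Hunk 4: at line 1 remove [qrtgg,hnv] add [hnjq,nxrdd] -> 8 lines: yiml ddjx hnjq nxrdd wpoa umb yls fwckn
Hunk 5: at line 2 remove [nxrdd] add [qhkey,rvlel,cwg] -> 10 lines: yiml ddjx hnjq qhkey rvlel cwg wpoa umb yls fwckn
Hunk 6: at line 2 remove [qhkey,rvlel] add [cvty,lkyi] -> 10 lines: yiml ddjx hnjq cvty lkyi cwg wpoa umb yls fwckn

Answer: yiml
ddjx
hnjq
cvty
lkyi
cwg
wpoa
umb
yls
fwckn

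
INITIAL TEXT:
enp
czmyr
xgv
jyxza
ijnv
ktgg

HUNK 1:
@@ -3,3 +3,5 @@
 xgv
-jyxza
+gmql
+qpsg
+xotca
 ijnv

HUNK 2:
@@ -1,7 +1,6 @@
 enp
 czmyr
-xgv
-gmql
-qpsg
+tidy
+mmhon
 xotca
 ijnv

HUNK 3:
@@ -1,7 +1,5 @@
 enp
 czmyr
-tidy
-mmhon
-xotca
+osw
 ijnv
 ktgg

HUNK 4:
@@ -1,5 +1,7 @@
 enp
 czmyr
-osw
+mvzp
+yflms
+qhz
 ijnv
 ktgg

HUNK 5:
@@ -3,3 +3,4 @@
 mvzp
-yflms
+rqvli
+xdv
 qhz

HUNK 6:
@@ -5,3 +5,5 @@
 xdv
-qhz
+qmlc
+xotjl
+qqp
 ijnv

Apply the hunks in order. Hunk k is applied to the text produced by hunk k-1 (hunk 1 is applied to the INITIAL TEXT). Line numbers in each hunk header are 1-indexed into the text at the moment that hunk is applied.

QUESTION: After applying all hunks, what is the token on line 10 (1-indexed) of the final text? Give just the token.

Hunk 1: at line 3 remove [jyxza] add [gmql,qpsg,xotca] -> 8 lines: enp czmyr xgv gmql qpsg xotca ijnv ktgg
Hunk 2: at line 1 remove [xgv,gmql,qpsg] add [tidy,mmhon] -> 7 lines: enp czmyr tidy mmhon xotca ijnv ktgg
Hunk 3: at line 1 remove [tidy,mmhon,xotca] add [osw] -> 5 lines: enp czmyr osw ijnv ktgg
Hunk 4: at line 1 remove [osw] add [mvzp,yflms,qhz] -> 7 lines: enp czmyr mvzp yflms qhz ijnv ktgg
Hunk 5: at line 3 remove [yflms] add [rqvli,xdv] -> 8 lines: enp czmyr mvzp rqvli xdv qhz ijnv ktgg
Hunk 6: at line 5 remove [qhz] add [qmlc,xotjl,qqp] -> 10 lines: enp czmyr mvzp rqvli xdv qmlc xotjl qqp ijnv ktgg
Final line 10: ktgg

Answer: ktgg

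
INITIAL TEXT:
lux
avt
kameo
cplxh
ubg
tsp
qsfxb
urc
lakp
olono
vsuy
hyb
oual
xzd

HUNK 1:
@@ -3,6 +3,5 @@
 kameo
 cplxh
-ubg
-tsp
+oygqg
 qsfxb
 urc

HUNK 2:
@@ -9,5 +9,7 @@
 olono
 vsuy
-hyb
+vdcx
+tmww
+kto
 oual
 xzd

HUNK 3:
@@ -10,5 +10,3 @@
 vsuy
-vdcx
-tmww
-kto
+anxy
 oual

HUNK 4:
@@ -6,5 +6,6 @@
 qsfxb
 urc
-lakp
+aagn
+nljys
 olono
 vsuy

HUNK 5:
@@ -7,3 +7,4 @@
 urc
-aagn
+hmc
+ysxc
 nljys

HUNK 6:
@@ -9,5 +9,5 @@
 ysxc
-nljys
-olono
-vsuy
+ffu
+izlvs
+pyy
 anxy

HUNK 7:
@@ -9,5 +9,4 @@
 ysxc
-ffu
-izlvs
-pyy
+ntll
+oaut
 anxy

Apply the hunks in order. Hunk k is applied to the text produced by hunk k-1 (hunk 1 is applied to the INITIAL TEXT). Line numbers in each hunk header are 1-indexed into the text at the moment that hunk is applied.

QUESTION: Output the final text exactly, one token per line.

Hunk 1: at line 3 remove [ubg,tsp] add [oygqg] -> 13 lines: lux avt kameo cplxh oygqg qsfxb urc lakp olono vsuy hyb oual xzd
Hunk 2: at line 9 remove [hyb] add [vdcx,tmww,kto] -> 15 lines: lux avt kameo cplxh oygqg qsfxb urc lakp olono vsuy vdcx tmww kto oual xzd
Hunk 3: at line 10 remove [vdcx,tmww,kto] add [anxy] -> 13 lines: lux avt kameo cplxh oygqg qsfxb urc lakp olono vsuy anxy oual xzd
Hunk 4: at line 6 remove [lakp] add [aagn,nljys] -> 14 lines: lux avt kameo cplxh oygqg qsfxb urc aagn nljys olono vsuy anxy oual xzd
Hunk 5: at line 7 remove [aagn] add [hmc,ysxc] -> 15 lines: lux avt kameo cplxh oygqg qsfxb urc hmc ysxc nljys olono vsuy anxy oual xzd
Hunk 6: at line 9 remove [nljys,olono,vsuy] add [ffu,izlvs,pyy] -> 15 lines: lux avt kameo cplxh oygqg qsfxb urc hmc ysxc ffu izlvs pyy anxy oual xzd
Hunk 7: at line 9 remove [ffu,izlvs,pyy] add [ntll,oaut] -> 14 lines: lux avt kameo cplxh oygqg qsfxb urc hmc ysxc ntll oaut anxy oual xzd

Answer: lux
avt
kameo
cplxh
oygqg
qsfxb
urc
hmc
ysxc
ntll
oaut
anxy
oual
xzd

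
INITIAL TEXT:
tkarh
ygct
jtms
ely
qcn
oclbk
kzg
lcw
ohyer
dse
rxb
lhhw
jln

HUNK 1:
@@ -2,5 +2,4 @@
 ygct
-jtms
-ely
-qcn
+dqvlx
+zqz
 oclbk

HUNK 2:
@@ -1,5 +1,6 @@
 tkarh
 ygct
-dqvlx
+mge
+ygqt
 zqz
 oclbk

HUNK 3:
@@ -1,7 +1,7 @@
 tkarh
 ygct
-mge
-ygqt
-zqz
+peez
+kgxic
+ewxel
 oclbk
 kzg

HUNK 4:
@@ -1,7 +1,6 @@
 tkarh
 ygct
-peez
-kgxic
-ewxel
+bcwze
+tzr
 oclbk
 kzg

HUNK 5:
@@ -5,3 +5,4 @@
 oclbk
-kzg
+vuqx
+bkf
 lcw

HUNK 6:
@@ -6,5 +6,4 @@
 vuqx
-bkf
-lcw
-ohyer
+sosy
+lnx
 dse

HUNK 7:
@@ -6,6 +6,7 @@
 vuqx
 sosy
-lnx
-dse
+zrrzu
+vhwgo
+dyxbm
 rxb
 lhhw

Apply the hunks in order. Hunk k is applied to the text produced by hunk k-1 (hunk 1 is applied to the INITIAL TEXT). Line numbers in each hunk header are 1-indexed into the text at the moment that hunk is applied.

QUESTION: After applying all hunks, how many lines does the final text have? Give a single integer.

Answer: 13

Derivation:
Hunk 1: at line 2 remove [jtms,ely,qcn] add [dqvlx,zqz] -> 12 lines: tkarh ygct dqvlx zqz oclbk kzg lcw ohyer dse rxb lhhw jln
Hunk 2: at line 1 remove [dqvlx] add [mge,ygqt] -> 13 lines: tkarh ygct mge ygqt zqz oclbk kzg lcw ohyer dse rxb lhhw jln
Hunk 3: at line 1 remove [mge,ygqt,zqz] add [peez,kgxic,ewxel] -> 13 lines: tkarh ygct peez kgxic ewxel oclbk kzg lcw ohyer dse rxb lhhw jln
Hunk 4: at line 1 remove [peez,kgxic,ewxel] add [bcwze,tzr] -> 12 lines: tkarh ygct bcwze tzr oclbk kzg lcw ohyer dse rxb lhhw jln
Hunk 5: at line 5 remove [kzg] add [vuqx,bkf] -> 13 lines: tkarh ygct bcwze tzr oclbk vuqx bkf lcw ohyer dse rxb lhhw jln
Hunk 6: at line 6 remove [bkf,lcw,ohyer] add [sosy,lnx] -> 12 lines: tkarh ygct bcwze tzr oclbk vuqx sosy lnx dse rxb lhhw jln
Hunk 7: at line 6 remove [lnx,dse] add [zrrzu,vhwgo,dyxbm] -> 13 lines: tkarh ygct bcwze tzr oclbk vuqx sosy zrrzu vhwgo dyxbm rxb lhhw jln
Final line count: 13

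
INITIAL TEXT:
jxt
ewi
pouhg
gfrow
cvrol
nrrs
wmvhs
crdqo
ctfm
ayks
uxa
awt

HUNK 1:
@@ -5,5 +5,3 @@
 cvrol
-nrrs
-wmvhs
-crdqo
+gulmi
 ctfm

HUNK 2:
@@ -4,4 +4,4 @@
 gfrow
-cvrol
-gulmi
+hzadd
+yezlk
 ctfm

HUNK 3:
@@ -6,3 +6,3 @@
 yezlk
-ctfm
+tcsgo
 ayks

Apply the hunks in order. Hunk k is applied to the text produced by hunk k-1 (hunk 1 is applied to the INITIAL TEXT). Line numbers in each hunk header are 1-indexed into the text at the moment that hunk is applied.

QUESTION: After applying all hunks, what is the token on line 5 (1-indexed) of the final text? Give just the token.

Hunk 1: at line 5 remove [nrrs,wmvhs,crdqo] add [gulmi] -> 10 lines: jxt ewi pouhg gfrow cvrol gulmi ctfm ayks uxa awt
Hunk 2: at line 4 remove [cvrol,gulmi] add [hzadd,yezlk] -> 10 lines: jxt ewi pouhg gfrow hzadd yezlk ctfm ayks uxa awt
Hunk 3: at line 6 remove [ctfm] add [tcsgo] -> 10 lines: jxt ewi pouhg gfrow hzadd yezlk tcsgo ayks uxa awt
Final line 5: hzadd

Answer: hzadd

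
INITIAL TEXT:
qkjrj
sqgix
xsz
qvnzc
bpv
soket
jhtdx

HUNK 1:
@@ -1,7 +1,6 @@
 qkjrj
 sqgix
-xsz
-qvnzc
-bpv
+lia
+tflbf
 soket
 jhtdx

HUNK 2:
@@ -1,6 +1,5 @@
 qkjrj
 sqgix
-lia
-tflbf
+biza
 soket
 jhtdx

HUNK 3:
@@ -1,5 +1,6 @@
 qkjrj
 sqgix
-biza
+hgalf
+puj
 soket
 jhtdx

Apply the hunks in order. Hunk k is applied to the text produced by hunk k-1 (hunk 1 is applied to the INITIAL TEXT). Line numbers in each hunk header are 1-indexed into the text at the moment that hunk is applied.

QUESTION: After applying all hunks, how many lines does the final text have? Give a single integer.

Hunk 1: at line 1 remove [xsz,qvnzc,bpv] add [lia,tflbf] -> 6 lines: qkjrj sqgix lia tflbf soket jhtdx
Hunk 2: at line 1 remove [lia,tflbf] add [biza] -> 5 lines: qkjrj sqgix biza soket jhtdx
Hunk 3: at line 1 remove [biza] add [hgalf,puj] -> 6 lines: qkjrj sqgix hgalf puj soket jhtdx
Final line count: 6

Answer: 6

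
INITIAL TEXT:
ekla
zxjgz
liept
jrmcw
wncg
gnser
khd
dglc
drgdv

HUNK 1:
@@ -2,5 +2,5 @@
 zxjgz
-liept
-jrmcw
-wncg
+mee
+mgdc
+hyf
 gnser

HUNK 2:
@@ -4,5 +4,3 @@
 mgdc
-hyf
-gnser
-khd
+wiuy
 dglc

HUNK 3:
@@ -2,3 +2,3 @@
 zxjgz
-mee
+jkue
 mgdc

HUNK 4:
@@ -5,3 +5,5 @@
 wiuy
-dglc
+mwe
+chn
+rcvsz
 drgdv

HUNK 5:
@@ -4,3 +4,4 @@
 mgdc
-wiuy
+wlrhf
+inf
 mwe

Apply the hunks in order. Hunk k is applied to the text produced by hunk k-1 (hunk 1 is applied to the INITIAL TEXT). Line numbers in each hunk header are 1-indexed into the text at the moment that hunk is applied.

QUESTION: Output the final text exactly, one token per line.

Hunk 1: at line 2 remove [liept,jrmcw,wncg] add [mee,mgdc,hyf] -> 9 lines: ekla zxjgz mee mgdc hyf gnser khd dglc drgdv
Hunk 2: at line 4 remove [hyf,gnser,khd] add [wiuy] -> 7 lines: ekla zxjgz mee mgdc wiuy dglc drgdv
Hunk 3: at line 2 remove [mee] add [jkue] -> 7 lines: ekla zxjgz jkue mgdc wiuy dglc drgdv
Hunk 4: at line 5 remove [dglc] add [mwe,chn,rcvsz] -> 9 lines: ekla zxjgz jkue mgdc wiuy mwe chn rcvsz drgdv
Hunk 5: at line 4 remove [wiuy] add [wlrhf,inf] -> 10 lines: ekla zxjgz jkue mgdc wlrhf inf mwe chn rcvsz drgdv

Answer: ekla
zxjgz
jkue
mgdc
wlrhf
inf
mwe
chn
rcvsz
drgdv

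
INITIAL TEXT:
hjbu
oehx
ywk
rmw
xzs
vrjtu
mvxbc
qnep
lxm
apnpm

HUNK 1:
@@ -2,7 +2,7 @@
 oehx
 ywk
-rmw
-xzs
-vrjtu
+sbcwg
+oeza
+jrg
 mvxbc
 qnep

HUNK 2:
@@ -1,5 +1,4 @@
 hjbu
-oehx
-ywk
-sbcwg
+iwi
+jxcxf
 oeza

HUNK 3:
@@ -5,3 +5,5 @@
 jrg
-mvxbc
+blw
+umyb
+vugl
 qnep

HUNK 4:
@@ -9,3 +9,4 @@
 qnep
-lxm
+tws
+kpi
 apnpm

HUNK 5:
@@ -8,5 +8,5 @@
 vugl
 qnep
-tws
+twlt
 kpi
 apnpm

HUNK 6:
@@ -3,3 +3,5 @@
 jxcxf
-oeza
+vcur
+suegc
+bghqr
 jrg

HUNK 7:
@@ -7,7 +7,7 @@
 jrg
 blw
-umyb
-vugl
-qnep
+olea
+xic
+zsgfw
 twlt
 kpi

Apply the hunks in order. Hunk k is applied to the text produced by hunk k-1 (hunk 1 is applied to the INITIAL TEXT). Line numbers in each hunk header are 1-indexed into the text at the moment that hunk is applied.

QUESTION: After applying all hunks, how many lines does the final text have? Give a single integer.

Answer: 14

Derivation:
Hunk 1: at line 2 remove [rmw,xzs,vrjtu] add [sbcwg,oeza,jrg] -> 10 lines: hjbu oehx ywk sbcwg oeza jrg mvxbc qnep lxm apnpm
Hunk 2: at line 1 remove [oehx,ywk,sbcwg] add [iwi,jxcxf] -> 9 lines: hjbu iwi jxcxf oeza jrg mvxbc qnep lxm apnpm
Hunk 3: at line 5 remove [mvxbc] add [blw,umyb,vugl] -> 11 lines: hjbu iwi jxcxf oeza jrg blw umyb vugl qnep lxm apnpm
Hunk 4: at line 9 remove [lxm] add [tws,kpi] -> 12 lines: hjbu iwi jxcxf oeza jrg blw umyb vugl qnep tws kpi apnpm
Hunk 5: at line 8 remove [tws] add [twlt] -> 12 lines: hjbu iwi jxcxf oeza jrg blw umyb vugl qnep twlt kpi apnpm
Hunk 6: at line 3 remove [oeza] add [vcur,suegc,bghqr] -> 14 lines: hjbu iwi jxcxf vcur suegc bghqr jrg blw umyb vugl qnep twlt kpi apnpm
Hunk 7: at line 7 remove [umyb,vugl,qnep] add [olea,xic,zsgfw] -> 14 lines: hjbu iwi jxcxf vcur suegc bghqr jrg blw olea xic zsgfw twlt kpi apnpm
Final line count: 14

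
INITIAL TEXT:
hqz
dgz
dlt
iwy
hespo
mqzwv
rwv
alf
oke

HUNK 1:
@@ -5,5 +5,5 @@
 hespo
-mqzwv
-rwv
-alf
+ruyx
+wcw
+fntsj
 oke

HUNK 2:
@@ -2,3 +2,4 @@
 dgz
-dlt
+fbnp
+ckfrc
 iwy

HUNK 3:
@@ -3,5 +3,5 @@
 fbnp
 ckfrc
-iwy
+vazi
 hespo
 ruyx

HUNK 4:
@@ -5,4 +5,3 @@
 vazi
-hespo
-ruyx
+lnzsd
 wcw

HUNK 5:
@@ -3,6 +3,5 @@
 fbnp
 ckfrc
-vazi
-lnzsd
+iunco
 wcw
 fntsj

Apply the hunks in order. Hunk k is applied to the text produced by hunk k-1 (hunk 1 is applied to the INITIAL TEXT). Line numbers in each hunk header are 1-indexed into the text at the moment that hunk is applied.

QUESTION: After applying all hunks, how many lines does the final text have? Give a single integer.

Hunk 1: at line 5 remove [mqzwv,rwv,alf] add [ruyx,wcw,fntsj] -> 9 lines: hqz dgz dlt iwy hespo ruyx wcw fntsj oke
Hunk 2: at line 2 remove [dlt] add [fbnp,ckfrc] -> 10 lines: hqz dgz fbnp ckfrc iwy hespo ruyx wcw fntsj oke
Hunk 3: at line 3 remove [iwy] add [vazi] -> 10 lines: hqz dgz fbnp ckfrc vazi hespo ruyx wcw fntsj oke
Hunk 4: at line 5 remove [hespo,ruyx] add [lnzsd] -> 9 lines: hqz dgz fbnp ckfrc vazi lnzsd wcw fntsj oke
Hunk 5: at line 3 remove [vazi,lnzsd] add [iunco] -> 8 lines: hqz dgz fbnp ckfrc iunco wcw fntsj oke
Final line count: 8

Answer: 8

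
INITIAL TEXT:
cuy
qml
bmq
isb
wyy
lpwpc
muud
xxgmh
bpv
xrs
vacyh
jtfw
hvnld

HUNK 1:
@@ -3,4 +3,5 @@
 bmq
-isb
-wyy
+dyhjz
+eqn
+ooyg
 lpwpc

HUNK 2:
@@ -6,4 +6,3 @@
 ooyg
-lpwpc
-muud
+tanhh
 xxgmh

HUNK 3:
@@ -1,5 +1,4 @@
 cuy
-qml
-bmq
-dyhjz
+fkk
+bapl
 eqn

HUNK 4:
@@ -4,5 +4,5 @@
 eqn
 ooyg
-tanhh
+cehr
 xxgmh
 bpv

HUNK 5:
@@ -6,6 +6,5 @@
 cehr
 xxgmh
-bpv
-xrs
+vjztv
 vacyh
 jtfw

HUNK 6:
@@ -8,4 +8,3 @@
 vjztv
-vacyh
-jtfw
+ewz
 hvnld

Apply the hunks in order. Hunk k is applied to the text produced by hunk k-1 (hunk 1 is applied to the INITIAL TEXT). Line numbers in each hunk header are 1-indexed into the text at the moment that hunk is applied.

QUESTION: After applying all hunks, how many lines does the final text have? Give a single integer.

Hunk 1: at line 3 remove [isb,wyy] add [dyhjz,eqn,ooyg] -> 14 lines: cuy qml bmq dyhjz eqn ooyg lpwpc muud xxgmh bpv xrs vacyh jtfw hvnld
Hunk 2: at line 6 remove [lpwpc,muud] add [tanhh] -> 13 lines: cuy qml bmq dyhjz eqn ooyg tanhh xxgmh bpv xrs vacyh jtfw hvnld
Hunk 3: at line 1 remove [qml,bmq,dyhjz] add [fkk,bapl] -> 12 lines: cuy fkk bapl eqn ooyg tanhh xxgmh bpv xrs vacyh jtfw hvnld
Hunk 4: at line 4 remove [tanhh] add [cehr] -> 12 lines: cuy fkk bapl eqn ooyg cehr xxgmh bpv xrs vacyh jtfw hvnld
Hunk 5: at line 6 remove [bpv,xrs] add [vjztv] -> 11 lines: cuy fkk bapl eqn ooyg cehr xxgmh vjztv vacyh jtfw hvnld
Hunk 6: at line 8 remove [vacyh,jtfw] add [ewz] -> 10 lines: cuy fkk bapl eqn ooyg cehr xxgmh vjztv ewz hvnld
Final line count: 10

Answer: 10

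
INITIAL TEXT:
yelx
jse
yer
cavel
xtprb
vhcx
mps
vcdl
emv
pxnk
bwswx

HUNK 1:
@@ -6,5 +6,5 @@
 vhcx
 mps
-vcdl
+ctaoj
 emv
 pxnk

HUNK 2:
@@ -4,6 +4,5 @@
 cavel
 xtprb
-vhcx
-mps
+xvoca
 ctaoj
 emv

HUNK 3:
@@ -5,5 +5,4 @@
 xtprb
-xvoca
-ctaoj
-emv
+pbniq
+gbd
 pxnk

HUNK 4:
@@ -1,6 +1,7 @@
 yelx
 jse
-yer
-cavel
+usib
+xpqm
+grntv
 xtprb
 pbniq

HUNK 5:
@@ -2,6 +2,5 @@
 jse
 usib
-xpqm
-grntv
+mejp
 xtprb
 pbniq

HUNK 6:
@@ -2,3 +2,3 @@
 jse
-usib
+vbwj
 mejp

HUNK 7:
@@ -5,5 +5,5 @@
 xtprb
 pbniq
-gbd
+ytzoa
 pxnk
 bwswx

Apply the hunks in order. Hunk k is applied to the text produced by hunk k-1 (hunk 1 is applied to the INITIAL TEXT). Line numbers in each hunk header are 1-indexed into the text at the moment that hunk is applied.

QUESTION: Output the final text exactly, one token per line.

Answer: yelx
jse
vbwj
mejp
xtprb
pbniq
ytzoa
pxnk
bwswx

Derivation:
Hunk 1: at line 6 remove [vcdl] add [ctaoj] -> 11 lines: yelx jse yer cavel xtprb vhcx mps ctaoj emv pxnk bwswx
Hunk 2: at line 4 remove [vhcx,mps] add [xvoca] -> 10 lines: yelx jse yer cavel xtprb xvoca ctaoj emv pxnk bwswx
Hunk 3: at line 5 remove [xvoca,ctaoj,emv] add [pbniq,gbd] -> 9 lines: yelx jse yer cavel xtprb pbniq gbd pxnk bwswx
Hunk 4: at line 1 remove [yer,cavel] add [usib,xpqm,grntv] -> 10 lines: yelx jse usib xpqm grntv xtprb pbniq gbd pxnk bwswx
Hunk 5: at line 2 remove [xpqm,grntv] add [mejp] -> 9 lines: yelx jse usib mejp xtprb pbniq gbd pxnk bwswx
Hunk 6: at line 2 remove [usib] add [vbwj] -> 9 lines: yelx jse vbwj mejp xtprb pbniq gbd pxnk bwswx
Hunk 7: at line 5 remove [gbd] add [ytzoa] -> 9 lines: yelx jse vbwj mejp xtprb pbniq ytzoa pxnk bwswx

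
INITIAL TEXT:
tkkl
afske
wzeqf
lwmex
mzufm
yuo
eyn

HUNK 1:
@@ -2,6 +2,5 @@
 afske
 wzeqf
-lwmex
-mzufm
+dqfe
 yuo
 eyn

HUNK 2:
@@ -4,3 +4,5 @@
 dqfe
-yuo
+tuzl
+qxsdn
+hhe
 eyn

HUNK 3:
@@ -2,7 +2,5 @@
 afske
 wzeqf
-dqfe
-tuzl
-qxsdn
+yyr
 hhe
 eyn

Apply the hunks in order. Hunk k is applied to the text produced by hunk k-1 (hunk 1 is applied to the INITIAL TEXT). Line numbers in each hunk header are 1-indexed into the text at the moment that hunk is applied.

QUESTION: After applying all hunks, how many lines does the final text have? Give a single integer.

Answer: 6

Derivation:
Hunk 1: at line 2 remove [lwmex,mzufm] add [dqfe] -> 6 lines: tkkl afske wzeqf dqfe yuo eyn
Hunk 2: at line 4 remove [yuo] add [tuzl,qxsdn,hhe] -> 8 lines: tkkl afske wzeqf dqfe tuzl qxsdn hhe eyn
Hunk 3: at line 2 remove [dqfe,tuzl,qxsdn] add [yyr] -> 6 lines: tkkl afske wzeqf yyr hhe eyn
Final line count: 6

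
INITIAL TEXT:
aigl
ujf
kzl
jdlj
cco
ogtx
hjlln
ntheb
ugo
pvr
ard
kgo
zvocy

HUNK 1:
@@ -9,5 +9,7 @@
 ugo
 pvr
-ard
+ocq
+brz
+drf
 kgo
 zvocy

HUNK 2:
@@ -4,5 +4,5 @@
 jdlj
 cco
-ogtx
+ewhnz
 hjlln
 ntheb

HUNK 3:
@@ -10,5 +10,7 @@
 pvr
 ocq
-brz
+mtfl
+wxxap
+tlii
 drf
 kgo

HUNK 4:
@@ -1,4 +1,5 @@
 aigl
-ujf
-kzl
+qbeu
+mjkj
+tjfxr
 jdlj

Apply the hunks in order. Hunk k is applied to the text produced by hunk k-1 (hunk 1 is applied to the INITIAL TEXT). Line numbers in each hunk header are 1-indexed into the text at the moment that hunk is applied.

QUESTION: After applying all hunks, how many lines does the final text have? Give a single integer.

Answer: 18

Derivation:
Hunk 1: at line 9 remove [ard] add [ocq,brz,drf] -> 15 lines: aigl ujf kzl jdlj cco ogtx hjlln ntheb ugo pvr ocq brz drf kgo zvocy
Hunk 2: at line 4 remove [ogtx] add [ewhnz] -> 15 lines: aigl ujf kzl jdlj cco ewhnz hjlln ntheb ugo pvr ocq brz drf kgo zvocy
Hunk 3: at line 10 remove [brz] add [mtfl,wxxap,tlii] -> 17 lines: aigl ujf kzl jdlj cco ewhnz hjlln ntheb ugo pvr ocq mtfl wxxap tlii drf kgo zvocy
Hunk 4: at line 1 remove [ujf,kzl] add [qbeu,mjkj,tjfxr] -> 18 lines: aigl qbeu mjkj tjfxr jdlj cco ewhnz hjlln ntheb ugo pvr ocq mtfl wxxap tlii drf kgo zvocy
Final line count: 18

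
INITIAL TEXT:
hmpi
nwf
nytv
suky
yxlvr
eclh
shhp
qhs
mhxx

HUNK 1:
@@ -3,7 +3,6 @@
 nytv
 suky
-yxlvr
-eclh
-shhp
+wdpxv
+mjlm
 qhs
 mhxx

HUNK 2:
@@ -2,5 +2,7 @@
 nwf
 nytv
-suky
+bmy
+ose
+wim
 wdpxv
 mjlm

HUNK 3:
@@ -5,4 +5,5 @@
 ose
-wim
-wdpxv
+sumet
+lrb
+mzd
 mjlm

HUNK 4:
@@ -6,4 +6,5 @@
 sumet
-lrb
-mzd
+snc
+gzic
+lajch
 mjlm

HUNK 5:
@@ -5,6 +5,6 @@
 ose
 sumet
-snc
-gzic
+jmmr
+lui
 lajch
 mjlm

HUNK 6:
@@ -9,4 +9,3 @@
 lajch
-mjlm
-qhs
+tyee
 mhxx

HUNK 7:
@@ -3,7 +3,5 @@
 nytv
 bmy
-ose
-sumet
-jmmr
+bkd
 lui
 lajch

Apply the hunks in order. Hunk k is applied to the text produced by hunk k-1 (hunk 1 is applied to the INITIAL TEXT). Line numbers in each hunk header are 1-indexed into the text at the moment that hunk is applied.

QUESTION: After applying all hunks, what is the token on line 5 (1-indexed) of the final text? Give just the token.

Answer: bkd

Derivation:
Hunk 1: at line 3 remove [yxlvr,eclh,shhp] add [wdpxv,mjlm] -> 8 lines: hmpi nwf nytv suky wdpxv mjlm qhs mhxx
Hunk 2: at line 2 remove [suky] add [bmy,ose,wim] -> 10 lines: hmpi nwf nytv bmy ose wim wdpxv mjlm qhs mhxx
Hunk 3: at line 5 remove [wim,wdpxv] add [sumet,lrb,mzd] -> 11 lines: hmpi nwf nytv bmy ose sumet lrb mzd mjlm qhs mhxx
Hunk 4: at line 6 remove [lrb,mzd] add [snc,gzic,lajch] -> 12 lines: hmpi nwf nytv bmy ose sumet snc gzic lajch mjlm qhs mhxx
Hunk 5: at line 5 remove [snc,gzic] add [jmmr,lui] -> 12 lines: hmpi nwf nytv bmy ose sumet jmmr lui lajch mjlm qhs mhxx
Hunk 6: at line 9 remove [mjlm,qhs] add [tyee] -> 11 lines: hmpi nwf nytv bmy ose sumet jmmr lui lajch tyee mhxx
Hunk 7: at line 3 remove [ose,sumet,jmmr] add [bkd] -> 9 lines: hmpi nwf nytv bmy bkd lui lajch tyee mhxx
Final line 5: bkd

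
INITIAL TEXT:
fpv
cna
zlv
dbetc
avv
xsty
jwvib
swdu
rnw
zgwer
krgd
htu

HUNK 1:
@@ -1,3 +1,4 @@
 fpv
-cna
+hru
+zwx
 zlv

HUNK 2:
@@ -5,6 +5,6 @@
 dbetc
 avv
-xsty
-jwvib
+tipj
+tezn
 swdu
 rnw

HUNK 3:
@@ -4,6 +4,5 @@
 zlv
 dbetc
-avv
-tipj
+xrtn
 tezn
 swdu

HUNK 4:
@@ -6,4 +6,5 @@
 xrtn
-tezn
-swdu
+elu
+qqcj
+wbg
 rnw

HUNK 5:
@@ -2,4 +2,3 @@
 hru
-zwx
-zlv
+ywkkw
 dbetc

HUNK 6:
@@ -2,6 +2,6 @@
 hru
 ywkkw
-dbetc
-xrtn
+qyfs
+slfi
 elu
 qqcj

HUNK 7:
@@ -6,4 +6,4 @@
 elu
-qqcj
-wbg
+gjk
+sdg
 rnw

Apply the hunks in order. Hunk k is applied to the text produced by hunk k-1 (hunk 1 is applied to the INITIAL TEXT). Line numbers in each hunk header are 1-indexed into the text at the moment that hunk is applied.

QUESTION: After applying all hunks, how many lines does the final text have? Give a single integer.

Answer: 12

Derivation:
Hunk 1: at line 1 remove [cna] add [hru,zwx] -> 13 lines: fpv hru zwx zlv dbetc avv xsty jwvib swdu rnw zgwer krgd htu
Hunk 2: at line 5 remove [xsty,jwvib] add [tipj,tezn] -> 13 lines: fpv hru zwx zlv dbetc avv tipj tezn swdu rnw zgwer krgd htu
Hunk 3: at line 4 remove [avv,tipj] add [xrtn] -> 12 lines: fpv hru zwx zlv dbetc xrtn tezn swdu rnw zgwer krgd htu
Hunk 4: at line 6 remove [tezn,swdu] add [elu,qqcj,wbg] -> 13 lines: fpv hru zwx zlv dbetc xrtn elu qqcj wbg rnw zgwer krgd htu
Hunk 5: at line 2 remove [zwx,zlv] add [ywkkw] -> 12 lines: fpv hru ywkkw dbetc xrtn elu qqcj wbg rnw zgwer krgd htu
Hunk 6: at line 2 remove [dbetc,xrtn] add [qyfs,slfi] -> 12 lines: fpv hru ywkkw qyfs slfi elu qqcj wbg rnw zgwer krgd htu
Hunk 7: at line 6 remove [qqcj,wbg] add [gjk,sdg] -> 12 lines: fpv hru ywkkw qyfs slfi elu gjk sdg rnw zgwer krgd htu
Final line count: 12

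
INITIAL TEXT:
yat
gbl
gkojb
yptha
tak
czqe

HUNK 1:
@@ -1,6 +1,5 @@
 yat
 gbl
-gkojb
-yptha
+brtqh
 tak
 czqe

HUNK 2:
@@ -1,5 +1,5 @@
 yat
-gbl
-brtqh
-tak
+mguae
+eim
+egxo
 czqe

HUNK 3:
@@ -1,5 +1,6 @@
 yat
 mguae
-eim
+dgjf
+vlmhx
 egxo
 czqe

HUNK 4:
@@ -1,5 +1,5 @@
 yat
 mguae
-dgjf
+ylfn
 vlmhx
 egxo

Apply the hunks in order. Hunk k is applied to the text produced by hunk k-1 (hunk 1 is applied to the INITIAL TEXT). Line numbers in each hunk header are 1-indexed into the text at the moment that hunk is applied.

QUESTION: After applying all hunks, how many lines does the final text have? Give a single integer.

Answer: 6

Derivation:
Hunk 1: at line 1 remove [gkojb,yptha] add [brtqh] -> 5 lines: yat gbl brtqh tak czqe
Hunk 2: at line 1 remove [gbl,brtqh,tak] add [mguae,eim,egxo] -> 5 lines: yat mguae eim egxo czqe
Hunk 3: at line 1 remove [eim] add [dgjf,vlmhx] -> 6 lines: yat mguae dgjf vlmhx egxo czqe
Hunk 4: at line 1 remove [dgjf] add [ylfn] -> 6 lines: yat mguae ylfn vlmhx egxo czqe
Final line count: 6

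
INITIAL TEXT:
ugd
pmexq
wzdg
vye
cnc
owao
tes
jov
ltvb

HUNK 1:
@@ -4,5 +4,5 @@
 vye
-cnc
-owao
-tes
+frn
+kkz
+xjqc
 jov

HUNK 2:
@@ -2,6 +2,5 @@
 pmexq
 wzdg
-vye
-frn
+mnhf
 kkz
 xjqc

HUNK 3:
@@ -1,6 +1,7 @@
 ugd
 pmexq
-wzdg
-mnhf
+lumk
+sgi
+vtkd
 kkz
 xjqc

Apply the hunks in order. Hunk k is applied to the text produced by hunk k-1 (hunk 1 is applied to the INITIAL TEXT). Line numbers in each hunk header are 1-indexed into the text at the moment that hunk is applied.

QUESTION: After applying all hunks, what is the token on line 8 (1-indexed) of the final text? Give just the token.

Hunk 1: at line 4 remove [cnc,owao,tes] add [frn,kkz,xjqc] -> 9 lines: ugd pmexq wzdg vye frn kkz xjqc jov ltvb
Hunk 2: at line 2 remove [vye,frn] add [mnhf] -> 8 lines: ugd pmexq wzdg mnhf kkz xjqc jov ltvb
Hunk 3: at line 1 remove [wzdg,mnhf] add [lumk,sgi,vtkd] -> 9 lines: ugd pmexq lumk sgi vtkd kkz xjqc jov ltvb
Final line 8: jov

Answer: jov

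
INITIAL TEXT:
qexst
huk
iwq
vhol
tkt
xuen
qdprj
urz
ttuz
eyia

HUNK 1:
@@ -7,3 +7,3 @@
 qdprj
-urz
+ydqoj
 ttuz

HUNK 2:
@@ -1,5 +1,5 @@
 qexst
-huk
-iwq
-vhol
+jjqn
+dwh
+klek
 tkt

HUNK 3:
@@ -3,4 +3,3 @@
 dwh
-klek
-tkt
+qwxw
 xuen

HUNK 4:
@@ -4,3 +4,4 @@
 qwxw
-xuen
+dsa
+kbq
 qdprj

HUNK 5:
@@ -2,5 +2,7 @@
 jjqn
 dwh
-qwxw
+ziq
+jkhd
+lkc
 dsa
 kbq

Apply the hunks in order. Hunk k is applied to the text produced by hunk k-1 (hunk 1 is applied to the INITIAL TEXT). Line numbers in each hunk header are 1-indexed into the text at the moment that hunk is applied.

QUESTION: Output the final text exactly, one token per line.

Answer: qexst
jjqn
dwh
ziq
jkhd
lkc
dsa
kbq
qdprj
ydqoj
ttuz
eyia

Derivation:
Hunk 1: at line 7 remove [urz] add [ydqoj] -> 10 lines: qexst huk iwq vhol tkt xuen qdprj ydqoj ttuz eyia
Hunk 2: at line 1 remove [huk,iwq,vhol] add [jjqn,dwh,klek] -> 10 lines: qexst jjqn dwh klek tkt xuen qdprj ydqoj ttuz eyia
Hunk 3: at line 3 remove [klek,tkt] add [qwxw] -> 9 lines: qexst jjqn dwh qwxw xuen qdprj ydqoj ttuz eyia
Hunk 4: at line 4 remove [xuen] add [dsa,kbq] -> 10 lines: qexst jjqn dwh qwxw dsa kbq qdprj ydqoj ttuz eyia
Hunk 5: at line 2 remove [qwxw] add [ziq,jkhd,lkc] -> 12 lines: qexst jjqn dwh ziq jkhd lkc dsa kbq qdprj ydqoj ttuz eyia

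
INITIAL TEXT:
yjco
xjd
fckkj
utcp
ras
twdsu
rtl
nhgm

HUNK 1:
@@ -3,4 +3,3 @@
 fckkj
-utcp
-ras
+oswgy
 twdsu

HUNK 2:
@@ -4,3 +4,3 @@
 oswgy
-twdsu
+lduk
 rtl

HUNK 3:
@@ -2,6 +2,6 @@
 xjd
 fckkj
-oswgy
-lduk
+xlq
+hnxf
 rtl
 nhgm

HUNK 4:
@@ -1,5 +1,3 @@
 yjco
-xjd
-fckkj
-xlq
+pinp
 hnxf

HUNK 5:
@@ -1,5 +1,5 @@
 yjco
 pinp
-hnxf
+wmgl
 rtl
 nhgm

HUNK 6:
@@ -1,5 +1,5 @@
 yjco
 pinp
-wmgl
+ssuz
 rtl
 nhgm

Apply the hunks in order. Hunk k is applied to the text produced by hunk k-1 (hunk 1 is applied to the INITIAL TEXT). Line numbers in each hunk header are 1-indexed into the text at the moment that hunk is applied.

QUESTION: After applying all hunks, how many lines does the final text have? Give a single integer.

Hunk 1: at line 3 remove [utcp,ras] add [oswgy] -> 7 lines: yjco xjd fckkj oswgy twdsu rtl nhgm
Hunk 2: at line 4 remove [twdsu] add [lduk] -> 7 lines: yjco xjd fckkj oswgy lduk rtl nhgm
Hunk 3: at line 2 remove [oswgy,lduk] add [xlq,hnxf] -> 7 lines: yjco xjd fckkj xlq hnxf rtl nhgm
Hunk 4: at line 1 remove [xjd,fckkj,xlq] add [pinp] -> 5 lines: yjco pinp hnxf rtl nhgm
Hunk 5: at line 1 remove [hnxf] add [wmgl] -> 5 lines: yjco pinp wmgl rtl nhgm
Hunk 6: at line 1 remove [wmgl] add [ssuz] -> 5 lines: yjco pinp ssuz rtl nhgm
Final line count: 5

Answer: 5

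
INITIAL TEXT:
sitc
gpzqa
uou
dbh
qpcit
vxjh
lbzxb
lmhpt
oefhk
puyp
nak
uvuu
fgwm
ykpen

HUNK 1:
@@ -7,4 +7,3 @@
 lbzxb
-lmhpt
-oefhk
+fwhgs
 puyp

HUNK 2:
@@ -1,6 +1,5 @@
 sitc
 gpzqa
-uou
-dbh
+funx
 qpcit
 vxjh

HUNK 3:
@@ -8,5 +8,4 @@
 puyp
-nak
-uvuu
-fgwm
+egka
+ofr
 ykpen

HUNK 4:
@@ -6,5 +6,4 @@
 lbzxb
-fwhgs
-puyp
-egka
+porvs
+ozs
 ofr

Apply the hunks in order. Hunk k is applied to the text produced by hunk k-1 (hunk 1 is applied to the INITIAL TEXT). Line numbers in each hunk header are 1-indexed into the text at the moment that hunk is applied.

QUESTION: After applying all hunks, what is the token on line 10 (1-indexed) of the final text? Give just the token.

Hunk 1: at line 7 remove [lmhpt,oefhk] add [fwhgs] -> 13 lines: sitc gpzqa uou dbh qpcit vxjh lbzxb fwhgs puyp nak uvuu fgwm ykpen
Hunk 2: at line 1 remove [uou,dbh] add [funx] -> 12 lines: sitc gpzqa funx qpcit vxjh lbzxb fwhgs puyp nak uvuu fgwm ykpen
Hunk 3: at line 8 remove [nak,uvuu,fgwm] add [egka,ofr] -> 11 lines: sitc gpzqa funx qpcit vxjh lbzxb fwhgs puyp egka ofr ykpen
Hunk 4: at line 6 remove [fwhgs,puyp,egka] add [porvs,ozs] -> 10 lines: sitc gpzqa funx qpcit vxjh lbzxb porvs ozs ofr ykpen
Final line 10: ykpen

Answer: ykpen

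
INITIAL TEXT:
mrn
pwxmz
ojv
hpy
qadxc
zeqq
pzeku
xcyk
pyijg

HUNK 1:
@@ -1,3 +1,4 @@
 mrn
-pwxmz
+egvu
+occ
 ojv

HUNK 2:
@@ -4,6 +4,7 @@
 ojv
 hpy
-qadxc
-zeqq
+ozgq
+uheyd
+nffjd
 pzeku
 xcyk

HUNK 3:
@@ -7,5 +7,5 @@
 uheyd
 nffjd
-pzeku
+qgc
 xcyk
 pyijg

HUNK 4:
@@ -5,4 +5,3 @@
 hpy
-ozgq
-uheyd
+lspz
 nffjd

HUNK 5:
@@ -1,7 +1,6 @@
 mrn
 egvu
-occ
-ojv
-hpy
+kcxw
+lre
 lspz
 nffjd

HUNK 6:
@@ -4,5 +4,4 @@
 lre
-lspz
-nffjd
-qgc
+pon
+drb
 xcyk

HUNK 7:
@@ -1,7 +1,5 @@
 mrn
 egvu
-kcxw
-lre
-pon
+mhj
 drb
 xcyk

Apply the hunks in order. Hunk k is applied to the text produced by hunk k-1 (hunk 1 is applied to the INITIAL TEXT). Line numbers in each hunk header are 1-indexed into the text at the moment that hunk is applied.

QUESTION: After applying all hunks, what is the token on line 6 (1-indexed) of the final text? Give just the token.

Hunk 1: at line 1 remove [pwxmz] add [egvu,occ] -> 10 lines: mrn egvu occ ojv hpy qadxc zeqq pzeku xcyk pyijg
Hunk 2: at line 4 remove [qadxc,zeqq] add [ozgq,uheyd,nffjd] -> 11 lines: mrn egvu occ ojv hpy ozgq uheyd nffjd pzeku xcyk pyijg
Hunk 3: at line 7 remove [pzeku] add [qgc] -> 11 lines: mrn egvu occ ojv hpy ozgq uheyd nffjd qgc xcyk pyijg
Hunk 4: at line 5 remove [ozgq,uheyd] add [lspz] -> 10 lines: mrn egvu occ ojv hpy lspz nffjd qgc xcyk pyijg
Hunk 5: at line 1 remove [occ,ojv,hpy] add [kcxw,lre] -> 9 lines: mrn egvu kcxw lre lspz nffjd qgc xcyk pyijg
Hunk 6: at line 4 remove [lspz,nffjd,qgc] add [pon,drb] -> 8 lines: mrn egvu kcxw lre pon drb xcyk pyijg
Hunk 7: at line 1 remove [kcxw,lre,pon] add [mhj] -> 6 lines: mrn egvu mhj drb xcyk pyijg
Final line 6: pyijg

Answer: pyijg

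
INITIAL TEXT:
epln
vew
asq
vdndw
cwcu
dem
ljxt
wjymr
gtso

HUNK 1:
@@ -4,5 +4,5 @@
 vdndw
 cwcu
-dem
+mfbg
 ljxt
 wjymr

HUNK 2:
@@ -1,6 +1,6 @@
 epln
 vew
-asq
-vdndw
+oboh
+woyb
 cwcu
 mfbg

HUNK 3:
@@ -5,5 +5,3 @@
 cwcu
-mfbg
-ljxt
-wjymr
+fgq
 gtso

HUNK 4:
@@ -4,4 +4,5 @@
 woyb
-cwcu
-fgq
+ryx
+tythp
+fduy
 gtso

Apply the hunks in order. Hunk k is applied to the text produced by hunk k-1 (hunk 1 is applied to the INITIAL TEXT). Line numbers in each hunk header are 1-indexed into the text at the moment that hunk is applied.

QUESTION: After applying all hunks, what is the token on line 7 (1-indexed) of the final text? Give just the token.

Hunk 1: at line 4 remove [dem] add [mfbg] -> 9 lines: epln vew asq vdndw cwcu mfbg ljxt wjymr gtso
Hunk 2: at line 1 remove [asq,vdndw] add [oboh,woyb] -> 9 lines: epln vew oboh woyb cwcu mfbg ljxt wjymr gtso
Hunk 3: at line 5 remove [mfbg,ljxt,wjymr] add [fgq] -> 7 lines: epln vew oboh woyb cwcu fgq gtso
Hunk 4: at line 4 remove [cwcu,fgq] add [ryx,tythp,fduy] -> 8 lines: epln vew oboh woyb ryx tythp fduy gtso
Final line 7: fduy

Answer: fduy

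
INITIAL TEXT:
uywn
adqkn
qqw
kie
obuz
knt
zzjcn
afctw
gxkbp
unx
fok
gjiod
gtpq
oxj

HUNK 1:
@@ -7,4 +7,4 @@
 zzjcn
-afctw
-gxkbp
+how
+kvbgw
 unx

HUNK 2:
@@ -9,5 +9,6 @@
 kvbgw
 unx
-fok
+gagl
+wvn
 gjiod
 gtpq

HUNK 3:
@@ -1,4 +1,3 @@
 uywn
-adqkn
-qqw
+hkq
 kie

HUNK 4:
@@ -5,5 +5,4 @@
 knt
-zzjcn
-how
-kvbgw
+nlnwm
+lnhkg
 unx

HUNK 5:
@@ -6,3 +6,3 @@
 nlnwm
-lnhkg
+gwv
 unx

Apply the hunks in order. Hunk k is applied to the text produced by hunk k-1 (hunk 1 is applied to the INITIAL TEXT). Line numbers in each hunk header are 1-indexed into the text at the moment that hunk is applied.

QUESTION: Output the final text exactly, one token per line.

Hunk 1: at line 7 remove [afctw,gxkbp] add [how,kvbgw] -> 14 lines: uywn adqkn qqw kie obuz knt zzjcn how kvbgw unx fok gjiod gtpq oxj
Hunk 2: at line 9 remove [fok] add [gagl,wvn] -> 15 lines: uywn adqkn qqw kie obuz knt zzjcn how kvbgw unx gagl wvn gjiod gtpq oxj
Hunk 3: at line 1 remove [adqkn,qqw] add [hkq] -> 14 lines: uywn hkq kie obuz knt zzjcn how kvbgw unx gagl wvn gjiod gtpq oxj
Hunk 4: at line 5 remove [zzjcn,how,kvbgw] add [nlnwm,lnhkg] -> 13 lines: uywn hkq kie obuz knt nlnwm lnhkg unx gagl wvn gjiod gtpq oxj
Hunk 5: at line 6 remove [lnhkg] add [gwv] -> 13 lines: uywn hkq kie obuz knt nlnwm gwv unx gagl wvn gjiod gtpq oxj

Answer: uywn
hkq
kie
obuz
knt
nlnwm
gwv
unx
gagl
wvn
gjiod
gtpq
oxj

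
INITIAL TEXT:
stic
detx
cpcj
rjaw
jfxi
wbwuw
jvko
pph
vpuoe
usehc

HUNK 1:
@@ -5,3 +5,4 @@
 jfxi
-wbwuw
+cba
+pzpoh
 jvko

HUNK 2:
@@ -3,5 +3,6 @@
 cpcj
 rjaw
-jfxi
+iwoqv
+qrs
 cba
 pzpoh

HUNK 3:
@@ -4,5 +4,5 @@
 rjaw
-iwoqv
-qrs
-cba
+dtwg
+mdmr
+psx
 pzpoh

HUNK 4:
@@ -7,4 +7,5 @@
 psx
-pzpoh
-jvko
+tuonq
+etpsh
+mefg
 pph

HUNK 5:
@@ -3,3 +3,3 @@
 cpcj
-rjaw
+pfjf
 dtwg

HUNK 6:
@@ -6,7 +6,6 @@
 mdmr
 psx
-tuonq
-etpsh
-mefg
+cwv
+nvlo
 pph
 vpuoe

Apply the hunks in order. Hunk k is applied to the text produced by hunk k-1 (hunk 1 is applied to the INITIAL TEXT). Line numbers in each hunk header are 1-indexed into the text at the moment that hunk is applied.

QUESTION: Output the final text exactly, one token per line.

Answer: stic
detx
cpcj
pfjf
dtwg
mdmr
psx
cwv
nvlo
pph
vpuoe
usehc

Derivation:
Hunk 1: at line 5 remove [wbwuw] add [cba,pzpoh] -> 11 lines: stic detx cpcj rjaw jfxi cba pzpoh jvko pph vpuoe usehc
Hunk 2: at line 3 remove [jfxi] add [iwoqv,qrs] -> 12 lines: stic detx cpcj rjaw iwoqv qrs cba pzpoh jvko pph vpuoe usehc
Hunk 3: at line 4 remove [iwoqv,qrs,cba] add [dtwg,mdmr,psx] -> 12 lines: stic detx cpcj rjaw dtwg mdmr psx pzpoh jvko pph vpuoe usehc
Hunk 4: at line 7 remove [pzpoh,jvko] add [tuonq,etpsh,mefg] -> 13 lines: stic detx cpcj rjaw dtwg mdmr psx tuonq etpsh mefg pph vpuoe usehc
Hunk 5: at line 3 remove [rjaw] add [pfjf] -> 13 lines: stic detx cpcj pfjf dtwg mdmr psx tuonq etpsh mefg pph vpuoe usehc
Hunk 6: at line 6 remove [tuonq,etpsh,mefg] add [cwv,nvlo] -> 12 lines: stic detx cpcj pfjf dtwg mdmr psx cwv nvlo pph vpuoe usehc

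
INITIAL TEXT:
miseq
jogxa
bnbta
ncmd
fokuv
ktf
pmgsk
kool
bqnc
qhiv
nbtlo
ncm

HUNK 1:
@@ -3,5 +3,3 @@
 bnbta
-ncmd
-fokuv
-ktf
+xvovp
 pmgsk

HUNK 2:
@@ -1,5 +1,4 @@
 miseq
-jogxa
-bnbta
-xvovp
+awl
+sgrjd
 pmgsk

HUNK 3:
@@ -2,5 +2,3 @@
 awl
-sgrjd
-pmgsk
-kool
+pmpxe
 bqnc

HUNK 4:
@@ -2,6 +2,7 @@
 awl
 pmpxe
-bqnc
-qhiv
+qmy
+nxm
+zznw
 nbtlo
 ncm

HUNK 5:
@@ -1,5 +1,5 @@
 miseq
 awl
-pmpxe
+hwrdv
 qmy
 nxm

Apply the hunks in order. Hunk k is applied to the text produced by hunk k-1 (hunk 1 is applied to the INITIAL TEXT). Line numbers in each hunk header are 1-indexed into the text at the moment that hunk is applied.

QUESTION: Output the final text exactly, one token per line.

Hunk 1: at line 3 remove [ncmd,fokuv,ktf] add [xvovp] -> 10 lines: miseq jogxa bnbta xvovp pmgsk kool bqnc qhiv nbtlo ncm
Hunk 2: at line 1 remove [jogxa,bnbta,xvovp] add [awl,sgrjd] -> 9 lines: miseq awl sgrjd pmgsk kool bqnc qhiv nbtlo ncm
Hunk 3: at line 2 remove [sgrjd,pmgsk,kool] add [pmpxe] -> 7 lines: miseq awl pmpxe bqnc qhiv nbtlo ncm
Hunk 4: at line 2 remove [bqnc,qhiv] add [qmy,nxm,zznw] -> 8 lines: miseq awl pmpxe qmy nxm zznw nbtlo ncm
Hunk 5: at line 1 remove [pmpxe] add [hwrdv] -> 8 lines: miseq awl hwrdv qmy nxm zznw nbtlo ncm

Answer: miseq
awl
hwrdv
qmy
nxm
zznw
nbtlo
ncm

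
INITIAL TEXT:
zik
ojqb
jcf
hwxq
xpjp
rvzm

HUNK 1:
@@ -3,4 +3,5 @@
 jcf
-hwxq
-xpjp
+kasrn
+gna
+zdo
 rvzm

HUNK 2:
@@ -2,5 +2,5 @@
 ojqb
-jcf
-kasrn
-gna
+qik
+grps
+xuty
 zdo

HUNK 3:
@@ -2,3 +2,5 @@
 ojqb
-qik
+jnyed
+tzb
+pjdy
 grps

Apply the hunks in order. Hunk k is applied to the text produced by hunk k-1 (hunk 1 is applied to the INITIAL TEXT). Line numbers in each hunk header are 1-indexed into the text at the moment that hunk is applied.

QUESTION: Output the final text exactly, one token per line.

Answer: zik
ojqb
jnyed
tzb
pjdy
grps
xuty
zdo
rvzm

Derivation:
Hunk 1: at line 3 remove [hwxq,xpjp] add [kasrn,gna,zdo] -> 7 lines: zik ojqb jcf kasrn gna zdo rvzm
Hunk 2: at line 2 remove [jcf,kasrn,gna] add [qik,grps,xuty] -> 7 lines: zik ojqb qik grps xuty zdo rvzm
Hunk 3: at line 2 remove [qik] add [jnyed,tzb,pjdy] -> 9 lines: zik ojqb jnyed tzb pjdy grps xuty zdo rvzm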